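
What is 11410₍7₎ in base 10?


Positional values (base 7):
  0 × 7^0 = 0 × 1 = 0
  1 × 7^1 = 1 × 7 = 7
  4 × 7^2 = 4 × 49 = 196
  1 × 7^3 = 1 × 343 = 343
  1 × 7^4 = 1 × 2401 = 2401
Sum = 0 + 7 + 196 + 343 + 2401
= 2947


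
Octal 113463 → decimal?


Positional values:
Position 0: 3 × 8^0 = 3
Position 1: 6 × 8^1 = 48
Position 2: 4 × 8^2 = 256
Position 3: 3 × 8^3 = 1536
Position 4: 1 × 8^4 = 4096
Position 5: 1 × 8^5 = 32768
Sum = 3 + 48 + 256 + 1536 + 4096 + 32768
= 38707


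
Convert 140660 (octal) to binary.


Each octal digit → 3 binary bits:
  1 = 001
  4 = 100
  0 = 000
  6 = 110
  6 = 110
  0 = 000
Concatenate: 001 100 000 110 110 000
= 001100000110110000


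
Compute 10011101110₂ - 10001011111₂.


Align and subtract column by column (LSB to MSB, borrowing when needed):
  10011101110
- 10001011111
  -----------
  col 0: (0 - 0 borrow-in) - 1 → borrow from next column: (0+2) - 1 = 1, borrow out 1
  col 1: (1 - 1 borrow-in) - 1 → borrow from next column: (0+2) - 1 = 1, borrow out 1
  col 2: (1 - 1 borrow-in) - 1 → borrow from next column: (0+2) - 1 = 1, borrow out 1
  col 3: (1 - 1 borrow-in) - 1 → borrow from next column: (0+2) - 1 = 1, borrow out 1
  col 4: (0 - 1 borrow-in) - 1 → borrow from next column: (-1+2) - 1 = 0, borrow out 1
  col 5: (1 - 1 borrow-in) - 0 → 0 - 0 = 0, borrow out 0
  col 6: (1 - 0 borrow-in) - 1 → 1 - 1 = 0, borrow out 0
  col 7: (1 - 0 borrow-in) - 0 → 1 - 0 = 1, borrow out 0
  col 8: (0 - 0 borrow-in) - 0 → 0 - 0 = 0, borrow out 0
  col 9: (0 - 0 borrow-in) - 0 → 0 - 0 = 0, borrow out 0
  col 10: (1 - 0 borrow-in) - 1 → 1 - 1 = 0, borrow out 0
Reading bits MSB→LSB: 00010001111
Strip leading zeros: 10001111
= 10001111


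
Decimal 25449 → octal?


Divide by 8 repeatedly:
25449 ÷ 8 = 3181 remainder 1
3181 ÷ 8 = 397 remainder 5
397 ÷ 8 = 49 remainder 5
49 ÷ 8 = 6 remainder 1
6 ÷ 8 = 0 remainder 6
Reading remainders bottom-up:
= 0o61551


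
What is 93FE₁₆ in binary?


Each hex digit → 4 binary bits:
  9 = 1001
  3 = 0011
  F = 1111
  E = 1110
Concatenate: 1001 0011 1111 1110
= 1001001111111110


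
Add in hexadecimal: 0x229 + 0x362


Align and add column by column (LSB to MSB, each column mod 16 with carry):
  0229
+ 0362
  ----
  col 0: 9(9) + 2(2) + 0 (carry in) = 11 → B(11), carry out 0
  col 1: 2(2) + 6(6) + 0 (carry in) = 8 → 8(8), carry out 0
  col 2: 2(2) + 3(3) + 0 (carry in) = 5 → 5(5), carry out 0
  col 3: 0(0) + 0(0) + 0 (carry in) = 0 → 0(0), carry out 0
Reading digits MSB→LSB: 058B
Strip leading zeros: 58B
= 0x58B


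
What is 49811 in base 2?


Divide by 2 repeatedly:
49811 ÷ 2 = 24905 remainder 1
24905 ÷ 2 = 12452 remainder 1
12452 ÷ 2 = 6226 remainder 0
6226 ÷ 2 = 3113 remainder 0
3113 ÷ 2 = 1556 remainder 1
1556 ÷ 2 = 778 remainder 0
778 ÷ 2 = 389 remainder 0
389 ÷ 2 = 194 remainder 1
194 ÷ 2 = 97 remainder 0
97 ÷ 2 = 48 remainder 1
48 ÷ 2 = 24 remainder 0
24 ÷ 2 = 12 remainder 0
12 ÷ 2 = 6 remainder 0
6 ÷ 2 = 3 remainder 0
3 ÷ 2 = 1 remainder 1
1 ÷ 2 = 0 remainder 1
Reading remainders bottom-up:
= 1100001010010011


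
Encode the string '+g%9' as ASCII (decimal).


String: '+g%9'  (4 characters)
Per-character ASCII lookup:
  '+': special character: '+' = 43
  'g': lowercase starts at 97: 'g' = 97 + 6 = 103
  '%': special character: '%' = 37
  '9': digits start at 48: '9' = 48 + 9 = 57
= 43 103 37 57


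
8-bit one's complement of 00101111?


Original: 00101111
Invert all bits:
  bit 0: 0 → 1
  bit 1: 0 → 1
  bit 2: 1 → 0
  bit 3: 0 → 1
  bit 4: 1 → 0
  bit 5: 1 → 0
  bit 6: 1 → 0
  bit 7: 1 → 0
= 11010000


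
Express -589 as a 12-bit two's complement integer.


Original: 001001001101
Step 1 - Invert all bits: 110110110010
Step 2 - Add 1: 110110110010 + 1
= 110110110011 (represents -589)


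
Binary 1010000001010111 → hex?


Group into 4-bit nibbles: 1010000001010111
  1010 = A
  0000 = 0
  0101 = 5
  0111 = 7
= 0xA057


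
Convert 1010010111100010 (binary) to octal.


Group into 3-bit groups: 001010010111100010
  001 = 1
  010 = 2
  010 = 2
  111 = 7
  100 = 4
  010 = 2
= 0o122742


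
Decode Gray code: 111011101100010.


Gray code: 111011101100010
MSB stays the same: 1
Each subsequent bit = prev_binary XOR current_gray:
  B[1] = 1 XOR 1 = 0
  B[2] = 0 XOR 1 = 1
  B[3] = 1 XOR 0 = 1
  B[4] = 1 XOR 1 = 0
  B[5] = 0 XOR 1 = 1
  B[6] = 1 XOR 1 = 0
  B[7] = 0 XOR 0 = 0
  B[8] = 0 XOR 1 = 1
  B[9] = 1 XOR 1 = 0
  B[10] = 0 XOR 0 = 0
  B[11] = 0 XOR 0 = 0
  B[12] = 0 XOR 0 = 0
  B[13] = 0 XOR 1 = 1
  B[14] = 1 XOR 0 = 1
= 101101001000011 (23107 decimal)


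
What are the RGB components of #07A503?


Hex: #07A503
R = 07₁₆ = 7
G = A5₁₆ = 165
B = 03₁₆ = 3
= RGB(7, 165, 3)


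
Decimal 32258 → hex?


Divide by 16 repeatedly:
32258 ÷ 16 = 2016 remainder 2 (2)
2016 ÷ 16 = 126 remainder 0 (0)
126 ÷ 16 = 7 remainder 14 (E)
7 ÷ 16 = 0 remainder 7 (7)
Reading remainders bottom-up:
= 0x7E02


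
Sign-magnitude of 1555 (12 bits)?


Sign bit: 0 (positive)
Magnitude: 1555 = 11000010011
= 011000010011


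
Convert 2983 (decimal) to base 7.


Divide by 7 repeatedly:
2983 ÷ 7 = 426 remainder 1
426 ÷ 7 = 60 remainder 6
60 ÷ 7 = 8 remainder 4
8 ÷ 7 = 1 remainder 1
1 ÷ 7 = 0 remainder 1
Reading remainders bottom-up:
= 11461


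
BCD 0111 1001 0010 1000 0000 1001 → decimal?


Each 4-bit group → digit:
  0111 → 7
  1001 → 9
  0010 → 2
  1000 → 8
  0000 → 0
  1001 → 9
= 792809


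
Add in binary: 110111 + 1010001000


Align and add column by column (LSB to MSB, carry propagating):
  00000110111
+ 01010001000
  -----------
  col 0: 1 + 0 + 0 (carry in) = 1 → bit 1, carry out 0
  col 1: 1 + 0 + 0 (carry in) = 1 → bit 1, carry out 0
  col 2: 1 + 0 + 0 (carry in) = 1 → bit 1, carry out 0
  col 3: 0 + 1 + 0 (carry in) = 1 → bit 1, carry out 0
  col 4: 1 + 0 + 0 (carry in) = 1 → bit 1, carry out 0
  col 5: 1 + 0 + 0 (carry in) = 1 → bit 1, carry out 0
  col 6: 0 + 0 + 0 (carry in) = 0 → bit 0, carry out 0
  col 7: 0 + 1 + 0 (carry in) = 1 → bit 1, carry out 0
  col 8: 0 + 0 + 0 (carry in) = 0 → bit 0, carry out 0
  col 9: 0 + 1 + 0 (carry in) = 1 → bit 1, carry out 0
  col 10: 0 + 0 + 0 (carry in) = 0 → bit 0, carry out 0
Reading bits MSB→LSB: 01010111111
Strip leading zeros: 1010111111
= 1010111111


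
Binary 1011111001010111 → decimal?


Positional values:
Bit 0: 1 × 2^0 = 1
Bit 1: 1 × 2^1 = 2
Bit 2: 1 × 2^2 = 4
Bit 4: 1 × 2^4 = 16
Bit 6: 1 × 2^6 = 64
Bit 9: 1 × 2^9 = 512
Bit 10: 1 × 2^10 = 1024
Bit 11: 1 × 2^11 = 2048
Bit 12: 1 × 2^12 = 4096
Bit 13: 1 × 2^13 = 8192
Bit 15: 1 × 2^15 = 32768
Sum = 1 + 2 + 4 + 16 + 64 + 512 + 1024 + 2048 + 4096 + 8192 + 32768
= 48727


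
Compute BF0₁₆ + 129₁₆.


Align and add column by column (LSB to MSB, each column mod 16 with carry):
  0BF0
+ 0129
  ----
  col 0: 0(0) + 9(9) + 0 (carry in) = 9 → 9(9), carry out 0
  col 1: F(15) + 2(2) + 0 (carry in) = 17 → 1(1), carry out 1
  col 2: B(11) + 1(1) + 1 (carry in) = 13 → D(13), carry out 0
  col 3: 0(0) + 0(0) + 0 (carry in) = 0 → 0(0), carry out 0
Reading digits MSB→LSB: 0D19
Strip leading zeros: D19
= 0xD19


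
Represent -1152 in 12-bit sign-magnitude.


Sign bit: 1 (negative)
Magnitude: 1152 = 10010000000
= 110010000000


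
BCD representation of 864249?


Each digit → 4-bit binary:
  8 → 1000
  6 → 0110
  4 → 0100
  2 → 0010
  4 → 0100
  9 → 1001
= 1000 0110 0100 0010 0100 1001


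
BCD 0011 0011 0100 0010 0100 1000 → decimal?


Each 4-bit group → digit:
  0011 → 3
  0011 → 3
  0100 → 4
  0010 → 2
  0100 → 4
  1000 → 8
= 334248


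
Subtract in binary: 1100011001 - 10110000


Align and subtract column by column (LSB to MSB, borrowing when needed):
  1100011001
- 0010110000
  ----------
  col 0: (1 - 0 borrow-in) - 0 → 1 - 0 = 1, borrow out 0
  col 1: (0 - 0 borrow-in) - 0 → 0 - 0 = 0, borrow out 0
  col 2: (0 - 0 borrow-in) - 0 → 0 - 0 = 0, borrow out 0
  col 3: (1 - 0 borrow-in) - 0 → 1 - 0 = 1, borrow out 0
  col 4: (1 - 0 borrow-in) - 1 → 1 - 1 = 0, borrow out 0
  col 5: (0 - 0 borrow-in) - 1 → borrow from next column: (0+2) - 1 = 1, borrow out 1
  col 6: (0 - 1 borrow-in) - 0 → borrow from next column: (-1+2) - 0 = 1, borrow out 1
  col 7: (0 - 1 borrow-in) - 1 → borrow from next column: (-1+2) - 1 = 0, borrow out 1
  col 8: (1 - 1 borrow-in) - 0 → 0 - 0 = 0, borrow out 0
  col 9: (1 - 0 borrow-in) - 0 → 1 - 0 = 1, borrow out 0
Reading bits MSB→LSB: 1001101001
Strip leading zeros: 1001101001
= 1001101001


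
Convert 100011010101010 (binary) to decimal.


Positional values:
Bit 1: 1 × 2^1 = 2
Bit 3: 1 × 2^3 = 8
Bit 5: 1 × 2^5 = 32
Bit 7: 1 × 2^7 = 128
Bit 9: 1 × 2^9 = 512
Bit 10: 1 × 2^10 = 1024
Bit 14: 1 × 2^14 = 16384
Sum = 2 + 8 + 32 + 128 + 512 + 1024 + 16384
= 18090


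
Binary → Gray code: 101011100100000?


Binary: 101011100100000
Gray code: G = B XOR (B >> 1)
B >> 1 = 010101110010000
101011100100000 XOR 010101110010000:
  1 XOR 0 = 1
  0 XOR 1 = 1
  1 XOR 0 = 1
  0 XOR 1 = 1
  1 XOR 0 = 1
  1 XOR 1 = 0
  1 XOR 1 = 0
  0 XOR 1 = 1
  0 XOR 0 = 0
  1 XOR 0 = 1
  0 XOR 1 = 1
  0 XOR 0 = 0
  0 XOR 0 = 0
  0 XOR 0 = 0
  0 XOR 0 = 0
= 111110010110000


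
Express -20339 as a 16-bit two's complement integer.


Original: 0100111101110011
Step 1 - Invert all bits: 1011000010001100
Step 2 - Add 1: 1011000010001100 + 1
= 1011000010001101 (represents -20339)


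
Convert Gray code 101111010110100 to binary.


Gray code: 101111010110100
MSB stays the same: 1
Each subsequent bit = prev_binary XOR current_gray:
  B[1] = 1 XOR 0 = 1
  B[2] = 1 XOR 1 = 0
  B[3] = 0 XOR 1 = 1
  B[4] = 1 XOR 1 = 0
  B[5] = 0 XOR 1 = 1
  B[6] = 1 XOR 0 = 1
  B[7] = 1 XOR 1 = 0
  B[8] = 0 XOR 0 = 0
  B[9] = 0 XOR 1 = 1
  B[10] = 1 XOR 1 = 0
  B[11] = 0 XOR 0 = 0
  B[12] = 0 XOR 1 = 1
  B[13] = 1 XOR 0 = 1
  B[14] = 1 XOR 0 = 1
= 110101100100111 (27431 decimal)


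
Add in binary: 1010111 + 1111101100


Align and add column by column (LSB to MSB, carry propagating):
  00001010111
+ 01111101100
  -----------
  col 0: 1 + 0 + 0 (carry in) = 1 → bit 1, carry out 0
  col 1: 1 + 0 + 0 (carry in) = 1 → bit 1, carry out 0
  col 2: 1 + 1 + 0 (carry in) = 2 → bit 0, carry out 1
  col 3: 0 + 1 + 1 (carry in) = 2 → bit 0, carry out 1
  col 4: 1 + 0 + 1 (carry in) = 2 → bit 0, carry out 1
  col 5: 0 + 1 + 1 (carry in) = 2 → bit 0, carry out 1
  col 6: 1 + 1 + 1 (carry in) = 3 → bit 1, carry out 1
  col 7: 0 + 1 + 1 (carry in) = 2 → bit 0, carry out 1
  col 8: 0 + 1 + 1 (carry in) = 2 → bit 0, carry out 1
  col 9: 0 + 1 + 1 (carry in) = 2 → bit 0, carry out 1
  col 10: 0 + 0 + 1 (carry in) = 1 → bit 1, carry out 0
Reading bits MSB→LSB: 10001000011
Strip leading zeros: 10001000011
= 10001000011


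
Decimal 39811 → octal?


Divide by 8 repeatedly:
39811 ÷ 8 = 4976 remainder 3
4976 ÷ 8 = 622 remainder 0
622 ÷ 8 = 77 remainder 6
77 ÷ 8 = 9 remainder 5
9 ÷ 8 = 1 remainder 1
1 ÷ 8 = 0 remainder 1
Reading remainders bottom-up:
= 0o115603


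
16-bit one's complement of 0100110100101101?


Original: 0100110100101101
Invert all bits:
  bit 0: 0 → 1
  bit 1: 1 → 0
  bit 2: 0 → 1
  bit 3: 0 → 1
  bit 4: 1 → 0
  bit 5: 1 → 0
  bit 6: 0 → 1
  bit 7: 1 → 0
  bit 8: 0 → 1
  bit 9: 0 → 1
  bit 10: 1 → 0
  bit 11: 0 → 1
  bit 12: 1 → 0
  bit 13: 1 → 0
  bit 14: 0 → 1
  bit 15: 1 → 0
= 1011001011010010


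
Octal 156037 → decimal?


Positional values:
Position 0: 7 × 8^0 = 7
Position 1: 3 × 8^1 = 24
Position 2: 0 × 8^2 = 0
Position 3: 6 × 8^3 = 3072
Position 4: 5 × 8^4 = 20480
Position 5: 1 × 8^5 = 32768
Sum = 7 + 24 + 0 + 3072 + 20480 + 32768
= 56351


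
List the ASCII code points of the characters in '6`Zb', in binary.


String: '6`Zb'  (4 characters)
Per-character ASCII lookup:
  '6': digits start at 48: '6' = 48 + 6 = 54 → 110110
  '`': special character: '`' = 96 → 1100000
  'Z': uppercase starts at 65: 'Z' = 65 + 25 = 90 → 1011010
  'b': lowercase starts at 97: 'b' = 97 + 1 = 98 → 1100010
= 110110 1100000 1011010 1100010


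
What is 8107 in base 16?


Divide by 16 repeatedly:
8107 ÷ 16 = 506 remainder 11 (B)
506 ÷ 16 = 31 remainder 10 (A)
31 ÷ 16 = 1 remainder 15 (F)
1 ÷ 16 = 0 remainder 1 (1)
Reading remainders bottom-up:
= 0x1FAB


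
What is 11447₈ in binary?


Each octal digit → 3 binary bits:
  1 = 001
  1 = 001
  4 = 100
  4 = 100
  7 = 111
Concatenate: 001 001 100 100 111
= 001001100100111


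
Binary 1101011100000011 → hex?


Group into 4-bit nibbles: 1101011100000011
  1101 = D
  0111 = 7
  0000 = 0
  0011 = 3
= 0xD703


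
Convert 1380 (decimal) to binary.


Divide by 2 repeatedly:
1380 ÷ 2 = 690 remainder 0
690 ÷ 2 = 345 remainder 0
345 ÷ 2 = 172 remainder 1
172 ÷ 2 = 86 remainder 0
86 ÷ 2 = 43 remainder 0
43 ÷ 2 = 21 remainder 1
21 ÷ 2 = 10 remainder 1
10 ÷ 2 = 5 remainder 0
5 ÷ 2 = 2 remainder 1
2 ÷ 2 = 1 remainder 0
1 ÷ 2 = 0 remainder 1
Reading remainders bottom-up:
= 10101100100


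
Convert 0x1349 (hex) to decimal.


Positional values:
Position 0: 9 × 16^0 = 9 × 1 = 9
Position 1: 4 × 16^1 = 4 × 16 = 64
Position 2: 3 × 16^2 = 3 × 256 = 768
Position 3: 1 × 16^3 = 1 × 4096 = 4096
Sum = 9 + 64 + 768 + 4096
= 4937


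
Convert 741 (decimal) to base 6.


Divide by 6 repeatedly:
741 ÷ 6 = 123 remainder 3
123 ÷ 6 = 20 remainder 3
20 ÷ 6 = 3 remainder 2
3 ÷ 6 = 0 remainder 3
Reading remainders bottom-up:
= 3233


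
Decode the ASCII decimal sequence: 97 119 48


Codes (decimal): 97 119 48
Per-code ASCII lookup:
  97  (range 97-122: lowercase, 97 - 97 = 0) → 'a'
  119  (range 97-122: lowercase, 119 - 97 = 22) → 'w'
  48  (range 48-57: digits, 48 - 48 = 0) → '0'
= 'aw0'


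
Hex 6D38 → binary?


Each hex digit → 4 binary bits:
  6 = 0110
  D = 1101
  3 = 0011
  8 = 1000
Concatenate: 0110 1101 0011 1000
= 0110110100111000


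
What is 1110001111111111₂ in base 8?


Group into 3-bit groups: 001110001111111111
  001 = 1
  110 = 6
  001 = 1
  111 = 7
  111 = 7
  111 = 7
= 0o161777


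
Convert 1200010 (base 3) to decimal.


Positional values (base 3):
  0 × 3^0 = 0 × 1 = 0
  1 × 3^1 = 1 × 3 = 3
  0 × 3^2 = 0 × 9 = 0
  0 × 3^3 = 0 × 27 = 0
  0 × 3^4 = 0 × 81 = 0
  2 × 3^5 = 2 × 243 = 486
  1 × 3^6 = 1 × 729 = 729
Sum = 0 + 3 + 0 + 0 + 0 + 486 + 729
= 1218


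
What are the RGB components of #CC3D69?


Hex: #CC3D69
R = CC₁₆ = 204
G = 3D₁₆ = 61
B = 69₁₆ = 105
= RGB(204, 61, 105)


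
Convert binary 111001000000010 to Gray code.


Binary: 111001000000010
Gray code: G = B XOR (B >> 1)
B >> 1 = 011100100000001
111001000000010 XOR 011100100000001:
  1 XOR 0 = 1
  1 XOR 1 = 0
  1 XOR 1 = 0
  0 XOR 1 = 1
  0 XOR 0 = 0
  1 XOR 0 = 1
  0 XOR 1 = 1
  0 XOR 0 = 0
  0 XOR 0 = 0
  0 XOR 0 = 0
  0 XOR 0 = 0
  0 XOR 0 = 0
  0 XOR 0 = 0
  1 XOR 0 = 1
  0 XOR 1 = 1
= 100101100000011


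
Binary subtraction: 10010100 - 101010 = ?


Align and subtract column by column (LSB to MSB, borrowing when needed):
  10010100
- 00101010
  --------
  col 0: (0 - 0 borrow-in) - 0 → 0 - 0 = 0, borrow out 0
  col 1: (0 - 0 borrow-in) - 1 → borrow from next column: (0+2) - 1 = 1, borrow out 1
  col 2: (1 - 1 borrow-in) - 0 → 0 - 0 = 0, borrow out 0
  col 3: (0 - 0 borrow-in) - 1 → borrow from next column: (0+2) - 1 = 1, borrow out 1
  col 4: (1 - 1 borrow-in) - 0 → 0 - 0 = 0, borrow out 0
  col 5: (0 - 0 borrow-in) - 1 → borrow from next column: (0+2) - 1 = 1, borrow out 1
  col 6: (0 - 1 borrow-in) - 0 → borrow from next column: (-1+2) - 0 = 1, borrow out 1
  col 7: (1 - 1 borrow-in) - 0 → 0 - 0 = 0, borrow out 0
Reading bits MSB→LSB: 01101010
Strip leading zeros: 1101010
= 1101010


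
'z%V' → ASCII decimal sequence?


String: 'z%V'  (3 characters)
Per-character ASCII lookup:
  'z': lowercase starts at 97: 'z' = 97 + 25 = 122
  '%': special character: '%' = 37
  'V': uppercase starts at 65: 'V' = 65 + 21 = 86
= 122 37 86


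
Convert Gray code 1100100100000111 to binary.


Gray code: 1100100100000111
MSB stays the same: 1
Each subsequent bit = prev_binary XOR current_gray:
  B[1] = 1 XOR 1 = 0
  B[2] = 0 XOR 0 = 0
  B[3] = 0 XOR 0 = 0
  B[4] = 0 XOR 1 = 1
  B[5] = 1 XOR 0 = 1
  B[6] = 1 XOR 0 = 1
  B[7] = 1 XOR 1 = 0
  B[8] = 0 XOR 0 = 0
  B[9] = 0 XOR 0 = 0
  B[10] = 0 XOR 0 = 0
  B[11] = 0 XOR 0 = 0
  B[12] = 0 XOR 0 = 0
  B[13] = 0 XOR 1 = 1
  B[14] = 1 XOR 1 = 0
  B[15] = 0 XOR 1 = 1
= 1000111000000101 (36357 decimal)


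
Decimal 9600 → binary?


Divide by 2 repeatedly:
9600 ÷ 2 = 4800 remainder 0
4800 ÷ 2 = 2400 remainder 0
2400 ÷ 2 = 1200 remainder 0
1200 ÷ 2 = 600 remainder 0
600 ÷ 2 = 300 remainder 0
300 ÷ 2 = 150 remainder 0
150 ÷ 2 = 75 remainder 0
75 ÷ 2 = 37 remainder 1
37 ÷ 2 = 18 remainder 1
18 ÷ 2 = 9 remainder 0
9 ÷ 2 = 4 remainder 1
4 ÷ 2 = 2 remainder 0
2 ÷ 2 = 1 remainder 0
1 ÷ 2 = 0 remainder 1
Reading remainders bottom-up:
= 10010110000000


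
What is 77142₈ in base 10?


Positional values:
Position 0: 2 × 8^0 = 2
Position 1: 4 × 8^1 = 32
Position 2: 1 × 8^2 = 64
Position 3: 7 × 8^3 = 3584
Position 4: 7 × 8^4 = 28672
Sum = 2 + 32 + 64 + 3584 + 28672
= 32354


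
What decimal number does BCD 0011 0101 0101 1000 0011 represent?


Each 4-bit group → digit:
  0011 → 3
  0101 → 5
  0101 → 5
  1000 → 8
  0011 → 3
= 35583


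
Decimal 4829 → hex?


Divide by 16 repeatedly:
4829 ÷ 16 = 301 remainder 13 (D)
301 ÷ 16 = 18 remainder 13 (D)
18 ÷ 16 = 1 remainder 2 (2)
1 ÷ 16 = 0 remainder 1 (1)
Reading remainders bottom-up:
= 0x12DD


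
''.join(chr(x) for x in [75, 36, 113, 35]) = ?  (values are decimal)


Codes (decimal): 75 36 113 35
Per-code ASCII lookup:
  75  (range 65-90: uppercase, 75 - 65 = 10) → 'K'
  36  (special character) → '$'
  113  (range 97-122: lowercase, 113 - 97 = 16) → 'q'
  35  (special character) → '#'
= 'K$q#'


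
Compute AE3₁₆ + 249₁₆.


Align and add column by column (LSB to MSB, each column mod 16 with carry):
  0AE3
+ 0249
  ----
  col 0: 3(3) + 9(9) + 0 (carry in) = 12 → C(12), carry out 0
  col 1: E(14) + 4(4) + 0 (carry in) = 18 → 2(2), carry out 1
  col 2: A(10) + 2(2) + 1 (carry in) = 13 → D(13), carry out 0
  col 3: 0(0) + 0(0) + 0 (carry in) = 0 → 0(0), carry out 0
Reading digits MSB→LSB: 0D2C
Strip leading zeros: D2C
= 0xD2C


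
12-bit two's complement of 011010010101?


Original: 011010010101
Step 1 - Invert all bits: 100101101010
Step 2 - Add 1: 100101101010 + 1
= 100101101011 (represents -1685)


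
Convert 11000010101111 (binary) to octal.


Group into 3-bit groups: 011000010101111
  011 = 3
  000 = 0
  010 = 2
  101 = 5
  111 = 7
= 0o30257


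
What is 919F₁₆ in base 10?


Positional values:
Position 0: F × 16^0 = 15 × 1 = 15
Position 1: 9 × 16^1 = 9 × 16 = 144
Position 2: 1 × 16^2 = 1 × 256 = 256
Position 3: 9 × 16^3 = 9 × 4096 = 36864
Sum = 15 + 144 + 256 + 36864
= 37279


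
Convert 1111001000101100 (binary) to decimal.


Positional values:
Bit 2: 1 × 2^2 = 4
Bit 3: 1 × 2^3 = 8
Bit 5: 1 × 2^5 = 32
Bit 9: 1 × 2^9 = 512
Bit 12: 1 × 2^12 = 4096
Bit 13: 1 × 2^13 = 8192
Bit 14: 1 × 2^14 = 16384
Bit 15: 1 × 2^15 = 32768
Sum = 4 + 8 + 32 + 512 + 4096 + 8192 + 16384 + 32768
= 61996


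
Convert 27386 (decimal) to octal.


Divide by 8 repeatedly:
27386 ÷ 8 = 3423 remainder 2
3423 ÷ 8 = 427 remainder 7
427 ÷ 8 = 53 remainder 3
53 ÷ 8 = 6 remainder 5
6 ÷ 8 = 0 remainder 6
Reading remainders bottom-up:
= 0o65372


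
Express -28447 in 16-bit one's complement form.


Original: 0110111100011111
Invert all bits:
  bit 0: 0 → 1
  bit 1: 1 → 0
  bit 2: 1 → 0
  bit 3: 0 → 1
  bit 4: 1 → 0
  bit 5: 1 → 0
  bit 6: 1 → 0
  bit 7: 1 → 0
  bit 8: 0 → 1
  bit 9: 0 → 1
  bit 10: 0 → 1
  bit 11: 1 → 0
  bit 12: 1 → 0
  bit 13: 1 → 0
  bit 14: 1 → 0
  bit 15: 1 → 0
= 1001000011100000


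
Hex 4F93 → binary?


Each hex digit → 4 binary bits:
  4 = 0100
  F = 1111
  9 = 1001
  3 = 0011
Concatenate: 0100 1111 1001 0011
= 0100111110010011


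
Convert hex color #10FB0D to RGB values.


Hex: #10FB0D
R = 10₁₆ = 16
G = FB₁₆ = 251
B = 0D₁₆ = 13
= RGB(16, 251, 13)


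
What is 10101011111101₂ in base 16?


Group into 4-bit nibbles: 0010101011111101
  0010 = 2
  1010 = A
  1111 = F
  1101 = D
= 0x2AFD


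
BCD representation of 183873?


Each digit → 4-bit binary:
  1 → 0001
  8 → 1000
  3 → 0011
  8 → 1000
  7 → 0111
  3 → 0011
= 0001 1000 0011 1000 0111 0011


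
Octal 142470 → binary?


Each octal digit → 3 binary bits:
  1 = 001
  4 = 100
  2 = 010
  4 = 100
  7 = 111
  0 = 000
Concatenate: 001 100 010 100 111 000
= 001100010100111000


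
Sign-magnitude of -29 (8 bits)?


Sign bit: 1 (negative)
Magnitude: 29 = 0011101
= 10011101


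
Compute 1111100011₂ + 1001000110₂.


Align and add column by column (LSB to MSB, carry propagating):
  01111100011
+ 01001000110
  -----------
  col 0: 1 + 0 + 0 (carry in) = 1 → bit 1, carry out 0
  col 1: 1 + 1 + 0 (carry in) = 2 → bit 0, carry out 1
  col 2: 0 + 1 + 1 (carry in) = 2 → bit 0, carry out 1
  col 3: 0 + 0 + 1 (carry in) = 1 → bit 1, carry out 0
  col 4: 0 + 0 + 0 (carry in) = 0 → bit 0, carry out 0
  col 5: 1 + 0 + 0 (carry in) = 1 → bit 1, carry out 0
  col 6: 1 + 1 + 0 (carry in) = 2 → bit 0, carry out 1
  col 7: 1 + 0 + 1 (carry in) = 2 → bit 0, carry out 1
  col 8: 1 + 0 + 1 (carry in) = 2 → bit 0, carry out 1
  col 9: 1 + 1 + 1 (carry in) = 3 → bit 1, carry out 1
  col 10: 0 + 0 + 1 (carry in) = 1 → bit 1, carry out 0
Reading bits MSB→LSB: 11000101001
Strip leading zeros: 11000101001
= 11000101001


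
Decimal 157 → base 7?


Divide by 7 repeatedly:
157 ÷ 7 = 22 remainder 3
22 ÷ 7 = 3 remainder 1
3 ÷ 7 = 0 remainder 3
Reading remainders bottom-up:
= 313


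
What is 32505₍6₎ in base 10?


Positional values (base 6):
  5 × 6^0 = 5 × 1 = 5
  0 × 6^1 = 0 × 6 = 0
  5 × 6^2 = 5 × 36 = 180
  2 × 6^3 = 2 × 216 = 432
  3 × 6^4 = 3 × 1296 = 3888
Sum = 5 + 0 + 180 + 432 + 3888
= 4505


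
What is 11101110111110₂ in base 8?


Group into 3-bit groups: 011101110111110
  011 = 3
  101 = 5
  110 = 6
  111 = 7
  110 = 6
= 0o35676


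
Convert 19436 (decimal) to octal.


Divide by 8 repeatedly:
19436 ÷ 8 = 2429 remainder 4
2429 ÷ 8 = 303 remainder 5
303 ÷ 8 = 37 remainder 7
37 ÷ 8 = 4 remainder 5
4 ÷ 8 = 0 remainder 4
Reading remainders bottom-up:
= 0o45754


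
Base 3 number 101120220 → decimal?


Positional values (base 3):
  0 × 3^0 = 0 × 1 = 0
  2 × 3^1 = 2 × 3 = 6
  2 × 3^2 = 2 × 9 = 18
  0 × 3^3 = 0 × 27 = 0
  2 × 3^4 = 2 × 81 = 162
  1 × 3^5 = 1 × 243 = 243
  1 × 3^6 = 1 × 729 = 729
  0 × 3^7 = 0 × 2187 = 0
  1 × 3^8 = 1 × 6561 = 6561
Sum = 0 + 6 + 18 + 0 + 162 + 243 + 729 + 0 + 6561
= 7719


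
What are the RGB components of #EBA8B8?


Hex: #EBA8B8
R = EB₁₆ = 235
G = A8₁₆ = 168
B = B8₁₆ = 184
= RGB(235, 168, 184)


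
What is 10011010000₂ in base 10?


Positional values:
Bit 4: 1 × 2^4 = 16
Bit 6: 1 × 2^6 = 64
Bit 7: 1 × 2^7 = 128
Bit 10: 1 × 2^10 = 1024
Sum = 16 + 64 + 128 + 1024
= 1232


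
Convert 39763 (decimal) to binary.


Divide by 2 repeatedly:
39763 ÷ 2 = 19881 remainder 1
19881 ÷ 2 = 9940 remainder 1
9940 ÷ 2 = 4970 remainder 0
4970 ÷ 2 = 2485 remainder 0
2485 ÷ 2 = 1242 remainder 1
1242 ÷ 2 = 621 remainder 0
621 ÷ 2 = 310 remainder 1
310 ÷ 2 = 155 remainder 0
155 ÷ 2 = 77 remainder 1
77 ÷ 2 = 38 remainder 1
38 ÷ 2 = 19 remainder 0
19 ÷ 2 = 9 remainder 1
9 ÷ 2 = 4 remainder 1
4 ÷ 2 = 2 remainder 0
2 ÷ 2 = 1 remainder 0
1 ÷ 2 = 0 remainder 1
Reading remainders bottom-up:
= 1001101101010011


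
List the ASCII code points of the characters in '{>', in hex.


String: '{>'  (2 characters)
Per-character ASCII lookup:
  '{': special character: '{' = 123 → 0x7B
  '>': special character: '>' = 62 → 0x3E
= 0x7B 0x3E


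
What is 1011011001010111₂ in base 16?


Group into 4-bit nibbles: 1011011001010111
  1011 = B
  0110 = 6
  0101 = 5
  0111 = 7
= 0xB657


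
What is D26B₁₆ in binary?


Each hex digit → 4 binary bits:
  D = 1101
  2 = 0010
  6 = 0110
  B = 1011
Concatenate: 1101 0010 0110 1011
= 1101001001101011


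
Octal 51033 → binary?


Each octal digit → 3 binary bits:
  5 = 101
  1 = 001
  0 = 000
  3 = 011
  3 = 011
Concatenate: 101 001 000 011 011
= 101001000011011


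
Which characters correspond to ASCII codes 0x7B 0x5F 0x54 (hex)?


Codes (hex): 0x7B 0x5F 0x54
Per-code ASCII lookup:
  0x7B = 123  (special character) → '{'
  0x5F = 95  (special character) → '_'
  0x54 = 84  (range 65-90: uppercase, 84 - 65 = 19) → 'T'
= '{_T'


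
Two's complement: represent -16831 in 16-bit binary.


Original: 0100000110111111
Step 1 - Invert all bits: 1011111001000000
Step 2 - Add 1: 1011111001000000 + 1
= 1011111001000001 (represents -16831)


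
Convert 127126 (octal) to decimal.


Positional values:
Position 0: 6 × 8^0 = 6
Position 1: 2 × 8^1 = 16
Position 2: 1 × 8^2 = 64
Position 3: 7 × 8^3 = 3584
Position 4: 2 × 8^4 = 8192
Position 5: 1 × 8^5 = 32768
Sum = 6 + 16 + 64 + 3584 + 8192 + 32768
= 44630


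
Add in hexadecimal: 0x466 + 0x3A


Align and add column by column (LSB to MSB, each column mod 16 with carry):
  0466
+ 003A
  ----
  col 0: 6(6) + A(10) + 0 (carry in) = 16 → 0(0), carry out 1
  col 1: 6(6) + 3(3) + 1 (carry in) = 10 → A(10), carry out 0
  col 2: 4(4) + 0(0) + 0 (carry in) = 4 → 4(4), carry out 0
  col 3: 0(0) + 0(0) + 0 (carry in) = 0 → 0(0), carry out 0
Reading digits MSB→LSB: 04A0
Strip leading zeros: 4A0
= 0x4A0


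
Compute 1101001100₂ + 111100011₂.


Align and add column by column (LSB to MSB, carry propagating):
  01101001100
+ 00111100011
  -----------
  col 0: 0 + 1 + 0 (carry in) = 1 → bit 1, carry out 0
  col 1: 0 + 1 + 0 (carry in) = 1 → bit 1, carry out 0
  col 2: 1 + 0 + 0 (carry in) = 1 → bit 1, carry out 0
  col 3: 1 + 0 + 0 (carry in) = 1 → bit 1, carry out 0
  col 4: 0 + 0 + 0 (carry in) = 0 → bit 0, carry out 0
  col 5: 0 + 1 + 0 (carry in) = 1 → bit 1, carry out 0
  col 6: 1 + 1 + 0 (carry in) = 2 → bit 0, carry out 1
  col 7: 0 + 1 + 1 (carry in) = 2 → bit 0, carry out 1
  col 8: 1 + 1 + 1 (carry in) = 3 → bit 1, carry out 1
  col 9: 1 + 0 + 1 (carry in) = 2 → bit 0, carry out 1
  col 10: 0 + 0 + 1 (carry in) = 1 → bit 1, carry out 0
Reading bits MSB→LSB: 10100101111
Strip leading zeros: 10100101111
= 10100101111


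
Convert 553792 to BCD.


Each digit → 4-bit binary:
  5 → 0101
  5 → 0101
  3 → 0011
  7 → 0111
  9 → 1001
  2 → 0010
= 0101 0101 0011 0111 1001 0010


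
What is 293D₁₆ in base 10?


Positional values:
Position 0: D × 16^0 = 13 × 1 = 13
Position 1: 3 × 16^1 = 3 × 16 = 48
Position 2: 9 × 16^2 = 9 × 256 = 2304
Position 3: 2 × 16^3 = 2 × 4096 = 8192
Sum = 13 + 48 + 2304 + 8192
= 10557


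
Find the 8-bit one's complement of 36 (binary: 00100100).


Original: 00100100
Invert all bits:
  bit 0: 0 → 1
  bit 1: 0 → 1
  bit 2: 1 → 0
  bit 3: 0 → 1
  bit 4: 0 → 1
  bit 5: 1 → 0
  bit 6: 0 → 1
  bit 7: 0 → 1
= 11011011


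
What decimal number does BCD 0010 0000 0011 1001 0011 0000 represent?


Each 4-bit group → digit:
  0010 → 2
  0000 → 0
  0011 → 3
  1001 → 9
  0011 → 3
  0000 → 0
= 203930


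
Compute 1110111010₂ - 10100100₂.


Align and subtract column by column (LSB to MSB, borrowing when needed):
  1110111010
- 0010100100
  ----------
  col 0: (0 - 0 borrow-in) - 0 → 0 - 0 = 0, borrow out 0
  col 1: (1 - 0 borrow-in) - 0 → 1 - 0 = 1, borrow out 0
  col 2: (0 - 0 borrow-in) - 1 → borrow from next column: (0+2) - 1 = 1, borrow out 1
  col 3: (1 - 1 borrow-in) - 0 → 0 - 0 = 0, borrow out 0
  col 4: (1 - 0 borrow-in) - 0 → 1 - 0 = 1, borrow out 0
  col 5: (1 - 0 borrow-in) - 1 → 1 - 1 = 0, borrow out 0
  col 6: (0 - 0 borrow-in) - 0 → 0 - 0 = 0, borrow out 0
  col 7: (1 - 0 borrow-in) - 1 → 1 - 1 = 0, borrow out 0
  col 8: (1 - 0 borrow-in) - 0 → 1 - 0 = 1, borrow out 0
  col 9: (1 - 0 borrow-in) - 0 → 1 - 0 = 1, borrow out 0
Reading bits MSB→LSB: 1100010110
Strip leading zeros: 1100010110
= 1100010110


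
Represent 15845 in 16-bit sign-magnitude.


Sign bit: 0 (positive)
Magnitude: 15845 = 011110111100101
= 0011110111100101


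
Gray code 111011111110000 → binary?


Gray code: 111011111110000
MSB stays the same: 1
Each subsequent bit = prev_binary XOR current_gray:
  B[1] = 1 XOR 1 = 0
  B[2] = 0 XOR 1 = 1
  B[3] = 1 XOR 0 = 1
  B[4] = 1 XOR 1 = 0
  B[5] = 0 XOR 1 = 1
  B[6] = 1 XOR 1 = 0
  B[7] = 0 XOR 1 = 1
  B[8] = 1 XOR 1 = 0
  B[9] = 0 XOR 1 = 1
  B[10] = 1 XOR 1 = 0
  B[11] = 0 XOR 0 = 0
  B[12] = 0 XOR 0 = 0
  B[13] = 0 XOR 0 = 0
  B[14] = 0 XOR 0 = 0
= 101101010100000 (23200 decimal)


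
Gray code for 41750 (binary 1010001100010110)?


Binary: 1010001100010110
Gray code: G = B XOR (B >> 1)
B >> 1 = 0101000110001011
1010001100010110 XOR 0101000110001011:
  1 XOR 0 = 1
  0 XOR 1 = 1
  1 XOR 0 = 1
  0 XOR 1 = 1
  0 XOR 0 = 0
  0 XOR 0 = 0
  1 XOR 0 = 1
  1 XOR 1 = 0
  0 XOR 1 = 1
  0 XOR 0 = 0
  0 XOR 0 = 0
  1 XOR 0 = 1
  0 XOR 1 = 1
  1 XOR 0 = 1
  1 XOR 1 = 0
  0 XOR 1 = 1
= 1111001010011101


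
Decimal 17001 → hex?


Divide by 16 repeatedly:
17001 ÷ 16 = 1062 remainder 9 (9)
1062 ÷ 16 = 66 remainder 6 (6)
66 ÷ 16 = 4 remainder 2 (2)
4 ÷ 16 = 0 remainder 4 (4)
Reading remainders bottom-up:
= 0x4269


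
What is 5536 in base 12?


Divide by 12 repeatedly:
5536 ÷ 12 = 461 remainder 4
461 ÷ 12 = 38 remainder 5
38 ÷ 12 = 3 remainder 2
3 ÷ 12 = 0 remainder 3
Reading remainders bottom-up:
= 3254


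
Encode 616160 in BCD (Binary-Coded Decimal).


Each digit → 4-bit binary:
  6 → 0110
  1 → 0001
  6 → 0110
  1 → 0001
  6 → 0110
  0 → 0000
= 0110 0001 0110 0001 0110 0000


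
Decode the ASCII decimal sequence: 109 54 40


Codes (decimal): 109 54 40
Per-code ASCII lookup:
  109  (range 97-122: lowercase, 109 - 97 = 12) → 'm'
  54  (range 48-57: digits, 54 - 48 = 6) → '6'
  40  (special character) → '('
= 'm6('


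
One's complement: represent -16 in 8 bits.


Original: 00010000
Invert all bits:
  bit 0: 0 → 1
  bit 1: 0 → 1
  bit 2: 0 → 1
  bit 3: 1 → 0
  bit 4: 0 → 1
  bit 5: 0 → 1
  bit 6: 0 → 1
  bit 7: 0 → 1
= 11101111


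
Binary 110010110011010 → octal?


Group into 3-bit groups: 110010110011010
  110 = 6
  010 = 2
  110 = 6
  011 = 3
  010 = 2
= 0o62632


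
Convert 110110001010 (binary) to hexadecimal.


Group into 4-bit nibbles: 110110001010
  1101 = D
  1000 = 8
  1010 = A
= 0xD8A


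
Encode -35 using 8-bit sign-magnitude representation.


Sign bit: 1 (negative)
Magnitude: 35 = 0100011
= 10100011


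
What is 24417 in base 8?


Divide by 8 repeatedly:
24417 ÷ 8 = 3052 remainder 1
3052 ÷ 8 = 381 remainder 4
381 ÷ 8 = 47 remainder 5
47 ÷ 8 = 5 remainder 7
5 ÷ 8 = 0 remainder 5
Reading remainders bottom-up:
= 0o57541


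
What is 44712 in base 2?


Divide by 2 repeatedly:
44712 ÷ 2 = 22356 remainder 0
22356 ÷ 2 = 11178 remainder 0
11178 ÷ 2 = 5589 remainder 0
5589 ÷ 2 = 2794 remainder 1
2794 ÷ 2 = 1397 remainder 0
1397 ÷ 2 = 698 remainder 1
698 ÷ 2 = 349 remainder 0
349 ÷ 2 = 174 remainder 1
174 ÷ 2 = 87 remainder 0
87 ÷ 2 = 43 remainder 1
43 ÷ 2 = 21 remainder 1
21 ÷ 2 = 10 remainder 1
10 ÷ 2 = 5 remainder 0
5 ÷ 2 = 2 remainder 1
2 ÷ 2 = 1 remainder 0
1 ÷ 2 = 0 remainder 1
Reading remainders bottom-up:
= 1010111010101000


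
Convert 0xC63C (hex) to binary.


Each hex digit → 4 binary bits:
  C = 1100
  6 = 0110
  3 = 0011
  C = 1100
Concatenate: 1100 0110 0011 1100
= 1100011000111100


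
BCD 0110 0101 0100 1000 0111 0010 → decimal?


Each 4-bit group → digit:
  0110 → 6
  0101 → 5
  0100 → 4
  1000 → 8
  0111 → 7
  0010 → 2
= 654872


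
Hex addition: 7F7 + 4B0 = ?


Align and add column by column (LSB to MSB, each column mod 16 with carry):
  07F7
+ 04B0
  ----
  col 0: 7(7) + 0(0) + 0 (carry in) = 7 → 7(7), carry out 0
  col 1: F(15) + B(11) + 0 (carry in) = 26 → A(10), carry out 1
  col 2: 7(7) + 4(4) + 1 (carry in) = 12 → C(12), carry out 0
  col 3: 0(0) + 0(0) + 0 (carry in) = 0 → 0(0), carry out 0
Reading digits MSB→LSB: 0CA7
Strip leading zeros: CA7
= 0xCA7


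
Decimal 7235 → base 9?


Divide by 9 repeatedly:
7235 ÷ 9 = 803 remainder 8
803 ÷ 9 = 89 remainder 2
89 ÷ 9 = 9 remainder 8
9 ÷ 9 = 1 remainder 0
1 ÷ 9 = 0 remainder 1
Reading remainders bottom-up:
= 10828


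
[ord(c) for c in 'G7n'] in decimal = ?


String: 'G7n'  (3 characters)
Per-character ASCII lookup:
  'G': uppercase starts at 65: 'G' = 65 + 6 = 71
  '7': digits start at 48: '7' = 48 + 7 = 55
  'n': lowercase starts at 97: 'n' = 97 + 13 = 110
= 71 55 110


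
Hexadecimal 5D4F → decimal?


Positional values:
Position 0: F × 16^0 = 15 × 1 = 15
Position 1: 4 × 16^1 = 4 × 16 = 64
Position 2: D × 16^2 = 13 × 256 = 3328
Position 3: 5 × 16^3 = 5 × 4096 = 20480
Sum = 15 + 64 + 3328 + 20480
= 23887


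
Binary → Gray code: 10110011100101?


Binary: 10110011100101
Gray code: G = B XOR (B >> 1)
B >> 1 = 01011001110010
10110011100101 XOR 01011001110010:
  1 XOR 0 = 1
  0 XOR 1 = 1
  1 XOR 0 = 1
  1 XOR 1 = 0
  0 XOR 1 = 1
  0 XOR 0 = 0
  1 XOR 0 = 1
  1 XOR 1 = 0
  1 XOR 1 = 0
  0 XOR 1 = 1
  0 XOR 0 = 0
  1 XOR 0 = 1
  0 XOR 1 = 1
  1 XOR 0 = 1
= 11101010010111


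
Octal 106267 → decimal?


Positional values:
Position 0: 7 × 8^0 = 7
Position 1: 6 × 8^1 = 48
Position 2: 2 × 8^2 = 128
Position 3: 6 × 8^3 = 3072
Position 4: 0 × 8^4 = 0
Position 5: 1 × 8^5 = 32768
Sum = 7 + 48 + 128 + 3072 + 0 + 32768
= 36023


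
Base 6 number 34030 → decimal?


Positional values (base 6):
  0 × 6^0 = 0 × 1 = 0
  3 × 6^1 = 3 × 6 = 18
  0 × 6^2 = 0 × 36 = 0
  4 × 6^3 = 4 × 216 = 864
  3 × 6^4 = 3 × 1296 = 3888
Sum = 0 + 18 + 0 + 864 + 3888
= 4770


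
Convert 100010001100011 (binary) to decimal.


Positional values:
Bit 0: 1 × 2^0 = 1
Bit 1: 1 × 2^1 = 2
Bit 5: 1 × 2^5 = 32
Bit 6: 1 × 2^6 = 64
Bit 10: 1 × 2^10 = 1024
Bit 14: 1 × 2^14 = 16384
Sum = 1 + 2 + 32 + 64 + 1024 + 16384
= 17507


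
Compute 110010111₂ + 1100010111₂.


Align and add column by column (LSB to MSB, carry propagating):
  00110010111
+ 01100010111
  -----------
  col 0: 1 + 1 + 0 (carry in) = 2 → bit 0, carry out 1
  col 1: 1 + 1 + 1 (carry in) = 3 → bit 1, carry out 1
  col 2: 1 + 1 + 1 (carry in) = 3 → bit 1, carry out 1
  col 3: 0 + 0 + 1 (carry in) = 1 → bit 1, carry out 0
  col 4: 1 + 1 + 0 (carry in) = 2 → bit 0, carry out 1
  col 5: 0 + 0 + 1 (carry in) = 1 → bit 1, carry out 0
  col 6: 0 + 0 + 0 (carry in) = 0 → bit 0, carry out 0
  col 7: 1 + 0 + 0 (carry in) = 1 → bit 1, carry out 0
  col 8: 1 + 1 + 0 (carry in) = 2 → bit 0, carry out 1
  col 9: 0 + 1 + 1 (carry in) = 2 → bit 0, carry out 1
  col 10: 0 + 0 + 1 (carry in) = 1 → bit 1, carry out 0
Reading bits MSB→LSB: 10010101110
Strip leading zeros: 10010101110
= 10010101110


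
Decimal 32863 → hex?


Divide by 16 repeatedly:
32863 ÷ 16 = 2053 remainder 15 (F)
2053 ÷ 16 = 128 remainder 5 (5)
128 ÷ 16 = 8 remainder 0 (0)
8 ÷ 16 = 0 remainder 8 (8)
Reading remainders bottom-up:
= 0x805F


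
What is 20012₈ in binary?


Each octal digit → 3 binary bits:
  2 = 010
  0 = 000
  0 = 000
  1 = 001
  2 = 010
Concatenate: 010 000 000 001 010
= 010000000001010


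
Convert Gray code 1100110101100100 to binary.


Gray code: 1100110101100100
MSB stays the same: 1
Each subsequent bit = prev_binary XOR current_gray:
  B[1] = 1 XOR 1 = 0
  B[2] = 0 XOR 0 = 0
  B[3] = 0 XOR 0 = 0
  B[4] = 0 XOR 1 = 1
  B[5] = 1 XOR 1 = 0
  B[6] = 0 XOR 0 = 0
  B[7] = 0 XOR 1 = 1
  B[8] = 1 XOR 0 = 1
  B[9] = 1 XOR 1 = 0
  B[10] = 0 XOR 1 = 1
  B[11] = 1 XOR 0 = 1
  B[12] = 1 XOR 0 = 1
  B[13] = 1 XOR 1 = 0
  B[14] = 0 XOR 0 = 0
  B[15] = 0 XOR 0 = 0
= 1000100110111000 (35256 decimal)


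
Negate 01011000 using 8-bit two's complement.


Original: 01011000
Step 1 - Invert all bits: 10100111
Step 2 - Add 1: 10100111 + 1
= 10101000 (represents -88)


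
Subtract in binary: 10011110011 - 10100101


Align and subtract column by column (LSB to MSB, borrowing when needed):
  10011110011
- 00010100101
  -----------
  col 0: (1 - 0 borrow-in) - 1 → 1 - 1 = 0, borrow out 0
  col 1: (1 - 0 borrow-in) - 0 → 1 - 0 = 1, borrow out 0
  col 2: (0 - 0 borrow-in) - 1 → borrow from next column: (0+2) - 1 = 1, borrow out 1
  col 3: (0 - 1 borrow-in) - 0 → borrow from next column: (-1+2) - 0 = 1, borrow out 1
  col 4: (1 - 1 borrow-in) - 0 → 0 - 0 = 0, borrow out 0
  col 5: (1 - 0 borrow-in) - 1 → 1 - 1 = 0, borrow out 0
  col 6: (1 - 0 borrow-in) - 0 → 1 - 0 = 1, borrow out 0
  col 7: (1 - 0 borrow-in) - 1 → 1 - 1 = 0, borrow out 0
  col 8: (0 - 0 borrow-in) - 0 → 0 - 0 = 0, borrow out 0
  col 9: (0 - 0 borrow-in) - 0 → 0 - 0 = 0, borrow out 0
  col 10: (1 - 0 borrow-in) - 0 → 1 - 0 = 1, borrow out 0
Reading bits MSB→LSB: 10001001110
Strip leading zeros: 10001001110
= 10001001110


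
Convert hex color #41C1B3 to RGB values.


Hex: #41C1B3
R = 41₁₆ = 65
G = C1₁₆ = 193
B = B3₁₆ = 179
= RGB(65, 193, 179)


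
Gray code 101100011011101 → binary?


Gray code: 101100011011101
MSB stays the same: 1
Each subsequent bit = prev_binary XOR current_gray:
  B[1] = 1 XOR 0 = 1
  B[2] = 1 XOR 1 = 0
  B[3] = 0 XOR 1 = 1
  B[4] = 1 XOR 0 = 1
  B[5] = 1 XOR 0 = 1
  B[6] = 1 XOR 0 = 1
  B[7] = 1 XOR 1 = 0
  B[8] = 0 XOR 1 = 1
  B[9] = 1 XOR 0 = 1
  B[10] = 1 XOR 1 = 0
  B[11] = 0 XOR 1 = 1
  B[12] = 1 XOR 1 = 0
  B[13] = 0 XOR 0 = 0
  B[14] = 0 XOR 1 = 1
= 110111101101001 (28521 decimal)


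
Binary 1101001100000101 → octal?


Group into 3-bit groups: 001101001100000101
  001 = 1
  101 = 5
  001 = 1
  100 = 4
  000 = 0
  101 = 5
= 0o151405


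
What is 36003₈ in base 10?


Positional values:
Position 0: 3 × 8^0 = 3
Position 1: 0 × 8^1 = 0
Position 2: 0 × 8^2 = 0
Position 3: 6 × 8^3 = 3072
Position 4: 3 × 8^4 = 12288
Sum = 3 + 0 + 0 + 3072 + 12288
= 15363


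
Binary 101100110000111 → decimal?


Positional values:
Bit 0: 1 × 2^0 = 1
Bit 1: 1 × 2^1 = 2
Bit 2: 1 × 2^2 = 4
Bit 7: 1 × 2^7 = 128
Bit 8: 1 × 2^8 = 256
Bit 11: 1 × 2^11 = 2048
Bit 12: 1 × 2^12 = 4096
Bit 14: 1 × 2^14 = 16384
Sum = 1 + 2 + 4 + 128 + 256 + 2048 + 4096 + 16384
= 22919


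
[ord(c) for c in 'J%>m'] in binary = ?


String: 'J%>m'  (4 characters)
Per-character ASCII lookup:
  'J': uppercase starts at 65: 'J' = 65 + 9 = 74 → 1001010
  '%': special character: '%' = 37 → 100101
  '>': special character: '>' = 62 → 111110
  'm': lowercase starts at 97: 'm' = 97 + 12 = 109 → 1101101
= 1001010 100101 111110 1101101


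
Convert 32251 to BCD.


Each digit → 4-bit binary:
  3 → 0011
  2 → 0010
  2 → 0010
  5 → 0101
  1 → 0001
= 0011 0010 0010 0101 0001


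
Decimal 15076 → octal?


Divide by 8 repeatedly:
15076 ÷ 8 = 1884 remainder 4
1884 ÷ 8 = 235 remainder 4
235 ÷ 8 = 29 remainder 3
29 ÷ 8 = 3 remainder 5
3 ÷ 8 = 0 remainder 3
Reading remainders bottom-up:
= 0o35344


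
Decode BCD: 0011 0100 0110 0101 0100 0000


Each 4-bit group → digit:
  0011 → 3
  0100 → 4
  0110 → 6
  0101 → 5
  0100 → 4
  0000 → 0
= 346540


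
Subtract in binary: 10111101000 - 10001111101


Align and subtract column by column (LSB to MSB, borrowing when needed):
  10111101000
- 10001111101
  -----------
  col 0: (0 - 0 borrow-in) - 1 → borrow from next column: (0+2) - 1 = 1, borrow out 1
  col 1: (0 - 1 borrow-in) - 0 → borrow from next column: (-1+2) - 0 = 1, borrow out 1
  col 2: (0 - 1 borrow-in) - 1 → borrow from next column: (-1+2) - 1 = 0, borrow out 1
  col 3: (1 - 1 borrow-in) - 1 → borrow from next column: (0+2) - 1 = 1, borrow out 1
  col 4: (0 - 1 borrow-in) - 1 → borrow from next column: (-1+2) - 1 = 0, borrow out 1
  col 5: (1 - 1 borrow-in) - 1 → borrow from next column: (0+2) - 1 = 1, borrow out 1
  col 6: (1 - 1 borrow-in) - 1 → borrow from next column: (0+2) - 1 = 1, borrow out 1
  col 7: (1 - 1 borrow-in) - 0 → 0 - 0 = 0, borrow out 0
  col 8: (1 - 0 borrow-in) - 0 → 1 - 0 = 1, borrow out 0
  col 9: (0 - 0 borrow-in) - 0 → 0 - 0 = 0, borrow out 0
  col 10: (1 - 0 borrow-in) - 1 → 1 - 1 = 0, borrow out 0
Reading bits MSB→LSB: 00101101011
Strip leading zeros: 101101011
= 101101011
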